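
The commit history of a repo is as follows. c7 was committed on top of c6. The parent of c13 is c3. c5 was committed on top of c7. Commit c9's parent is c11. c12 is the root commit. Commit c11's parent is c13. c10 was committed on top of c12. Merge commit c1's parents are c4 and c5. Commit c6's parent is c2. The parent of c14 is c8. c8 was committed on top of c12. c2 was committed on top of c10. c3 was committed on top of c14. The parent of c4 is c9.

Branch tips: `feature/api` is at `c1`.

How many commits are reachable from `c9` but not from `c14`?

4

Reachable from c9: {c11, c12, c13, c14, c3, c8, c9}.
Reachable from c14: {c12, c14, c8}.
In c9's history but not c14's: {c11, c13, c3, c9} — 4 commits.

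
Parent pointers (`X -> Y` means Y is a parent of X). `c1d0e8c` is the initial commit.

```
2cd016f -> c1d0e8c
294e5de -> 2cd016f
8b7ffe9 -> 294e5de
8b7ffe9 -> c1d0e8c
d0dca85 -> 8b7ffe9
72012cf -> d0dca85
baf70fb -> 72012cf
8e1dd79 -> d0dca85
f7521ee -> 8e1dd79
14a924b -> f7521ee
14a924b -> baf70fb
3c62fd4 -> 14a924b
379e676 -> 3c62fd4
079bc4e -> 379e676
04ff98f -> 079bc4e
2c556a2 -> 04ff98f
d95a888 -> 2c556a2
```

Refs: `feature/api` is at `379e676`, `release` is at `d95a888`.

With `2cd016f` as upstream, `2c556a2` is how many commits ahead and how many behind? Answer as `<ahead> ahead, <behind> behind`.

Reachable from 2c556a2: {04ff98f, 079bc4e, 14a924b, 294e5de, 2c556a2, 2cd016f, 379e676, 3c62fd4, 72012cf, 8b7ffe9, 8e1dd79, baf70fb, c1d0e8c, d0dca85, f7521ee}.
Reachable from 2cd016f: {2cd016f, c1d0e8c}.
Only in 2c556a2's history (ahead): {04ff98f, 079bc4e, 14a924b, 294e5de, 2c556a2, 379e676, 3c62fd4, 72012cf, 8b7ffe9, 8e1dd79, baf70fb, d0dca85, f7521ee} — 13.
Only in 2cd016f's history (behind): {} — 0.

13 ahead, 0 behind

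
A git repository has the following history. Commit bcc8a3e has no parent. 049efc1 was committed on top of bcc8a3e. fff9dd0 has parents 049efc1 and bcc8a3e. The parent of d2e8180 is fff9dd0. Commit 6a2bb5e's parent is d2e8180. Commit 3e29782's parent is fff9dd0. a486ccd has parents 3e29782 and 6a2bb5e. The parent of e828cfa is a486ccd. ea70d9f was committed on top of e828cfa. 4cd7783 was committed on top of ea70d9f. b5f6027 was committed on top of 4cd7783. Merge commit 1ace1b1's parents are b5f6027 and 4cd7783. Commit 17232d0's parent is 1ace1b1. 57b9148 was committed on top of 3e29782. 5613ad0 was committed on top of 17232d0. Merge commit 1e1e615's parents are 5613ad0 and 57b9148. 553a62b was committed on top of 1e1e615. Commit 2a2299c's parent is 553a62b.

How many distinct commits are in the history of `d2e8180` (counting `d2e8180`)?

Walking parent pointers from d2e8180: reachable set = {049efc1, bcc8a3e, d2e8180, fff9dd0}.
That is 4 commits.

4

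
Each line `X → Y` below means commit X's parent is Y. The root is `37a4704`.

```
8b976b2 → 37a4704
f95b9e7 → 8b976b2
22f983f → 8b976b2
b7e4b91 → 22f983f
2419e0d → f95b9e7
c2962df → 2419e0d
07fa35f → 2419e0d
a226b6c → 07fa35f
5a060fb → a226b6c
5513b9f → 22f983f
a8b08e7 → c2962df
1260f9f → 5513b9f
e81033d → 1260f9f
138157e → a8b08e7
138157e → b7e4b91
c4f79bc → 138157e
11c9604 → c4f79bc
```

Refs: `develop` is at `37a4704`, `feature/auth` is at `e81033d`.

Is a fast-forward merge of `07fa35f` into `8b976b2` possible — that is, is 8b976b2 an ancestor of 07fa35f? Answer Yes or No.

A fast-forward from 8b976b2 to 07fa35f is possible iff 8b976b2 is an ancestor of 07fa35f.
Ancestors of 07fa35f: {07fa35f, 2419e0d, 37a4704, 8b976b2, f95b9e7}.
8b976b2 is among them, so fast-forward is possible.

Yes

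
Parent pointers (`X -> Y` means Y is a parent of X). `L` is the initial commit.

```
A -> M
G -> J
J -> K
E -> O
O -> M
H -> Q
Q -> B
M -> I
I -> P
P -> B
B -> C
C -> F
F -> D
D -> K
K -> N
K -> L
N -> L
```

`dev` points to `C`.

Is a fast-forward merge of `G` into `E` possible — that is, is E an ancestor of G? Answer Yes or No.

A fast-forward from E to G is possible iff E is an ancestor of G.
Ancestors of G: {G, J, K, L, N}.
E is not among them, so fast-forward is not possible.

No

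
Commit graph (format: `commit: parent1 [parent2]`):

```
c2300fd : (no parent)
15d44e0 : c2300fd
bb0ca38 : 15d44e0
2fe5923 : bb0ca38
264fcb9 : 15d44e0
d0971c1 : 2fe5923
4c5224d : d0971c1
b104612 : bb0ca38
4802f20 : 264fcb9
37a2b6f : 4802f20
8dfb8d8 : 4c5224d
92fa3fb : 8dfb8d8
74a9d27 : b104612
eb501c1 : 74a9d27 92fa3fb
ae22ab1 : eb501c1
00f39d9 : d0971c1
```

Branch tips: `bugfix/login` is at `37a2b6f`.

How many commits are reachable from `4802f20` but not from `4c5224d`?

2

Reachable from 4802f20: {15d44e0, 264fcb9, 4802f20, c2300fd}.
Reachable from 4c5224d: {15d44e0, 2fe5923, 4c5224d, bb0ca38, c2300fd, d0971c1}.
In 4802f20's history but not 4c5224d's: {264fcb9, 4802f20} — 2 commits.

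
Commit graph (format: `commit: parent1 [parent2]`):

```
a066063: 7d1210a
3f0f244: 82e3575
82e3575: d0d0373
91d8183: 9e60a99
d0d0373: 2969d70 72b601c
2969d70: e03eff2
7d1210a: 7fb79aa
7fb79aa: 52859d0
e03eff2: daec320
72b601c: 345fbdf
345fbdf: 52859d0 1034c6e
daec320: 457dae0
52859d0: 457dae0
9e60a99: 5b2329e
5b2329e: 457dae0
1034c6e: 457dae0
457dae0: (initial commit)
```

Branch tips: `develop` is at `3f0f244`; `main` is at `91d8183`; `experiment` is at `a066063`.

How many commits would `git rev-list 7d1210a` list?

4

Walking parent pointers from 7d1210a: reachable set = {457dae0, 52859d0, 7d1210a, 7fb79aa}.
That is 4 commits.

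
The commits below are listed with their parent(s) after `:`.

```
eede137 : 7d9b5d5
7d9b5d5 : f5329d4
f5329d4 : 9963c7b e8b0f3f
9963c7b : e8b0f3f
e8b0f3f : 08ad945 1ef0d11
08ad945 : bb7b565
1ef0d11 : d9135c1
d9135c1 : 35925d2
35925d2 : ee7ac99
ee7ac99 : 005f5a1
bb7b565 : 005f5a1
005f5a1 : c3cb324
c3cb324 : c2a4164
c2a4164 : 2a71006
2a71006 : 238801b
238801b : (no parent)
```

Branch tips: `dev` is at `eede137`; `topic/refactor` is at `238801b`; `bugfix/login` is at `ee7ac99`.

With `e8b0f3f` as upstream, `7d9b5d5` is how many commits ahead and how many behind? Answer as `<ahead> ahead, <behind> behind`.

3 ahead, 0 behind

Reachable from 7d9b5d5: {005f5a1, 08ad945, 1ef0d11, 238801b, 2a71006, 35925d2, 7d9b5d5, 9963c7b, bb7b565, c2a4164, c3cb324, d9135c1, e8b0f3f, ee7ac99, f5329d4}.
Reachable from e8b0f3f: {005f5a1, 08ad945, 1ef0d11, 238801b, 2a71006, 35925d2, bb7b565, c2a4164, c3cb324, d9135c1, e8b0f3f, ee7ac99}.
Only in 7d9b5d5's history (ahead): {7d9b5d5, 9963c7b, f5329d4} — 3.
Only in e8b0f3f's history (behind): {} — 0.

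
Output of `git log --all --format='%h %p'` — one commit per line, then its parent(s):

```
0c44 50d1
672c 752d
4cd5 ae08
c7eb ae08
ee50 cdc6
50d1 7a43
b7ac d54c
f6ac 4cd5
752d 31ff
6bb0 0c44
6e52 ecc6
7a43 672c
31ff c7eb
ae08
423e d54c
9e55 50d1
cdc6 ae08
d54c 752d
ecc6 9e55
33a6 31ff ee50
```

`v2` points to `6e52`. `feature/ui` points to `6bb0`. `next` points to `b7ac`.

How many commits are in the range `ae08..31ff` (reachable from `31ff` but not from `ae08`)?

Reachable from 31ff: {31ff, ae08, c7eb}.
Reachable from ae08: {ae08}.
In 31ff's history but not ae08's: {31ff, c7eb} — 2 commits.

2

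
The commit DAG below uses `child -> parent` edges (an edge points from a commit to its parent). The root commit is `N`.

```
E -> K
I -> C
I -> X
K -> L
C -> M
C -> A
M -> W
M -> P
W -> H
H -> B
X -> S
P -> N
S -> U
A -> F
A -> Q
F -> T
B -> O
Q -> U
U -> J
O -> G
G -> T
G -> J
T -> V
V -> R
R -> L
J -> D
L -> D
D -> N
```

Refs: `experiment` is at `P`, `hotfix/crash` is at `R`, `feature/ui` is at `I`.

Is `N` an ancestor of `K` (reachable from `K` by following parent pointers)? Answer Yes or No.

Ancestors of K (commits reachable by following parents): {D, K, L, N}.
N is in that set, so it is an ancestor of K.

Yes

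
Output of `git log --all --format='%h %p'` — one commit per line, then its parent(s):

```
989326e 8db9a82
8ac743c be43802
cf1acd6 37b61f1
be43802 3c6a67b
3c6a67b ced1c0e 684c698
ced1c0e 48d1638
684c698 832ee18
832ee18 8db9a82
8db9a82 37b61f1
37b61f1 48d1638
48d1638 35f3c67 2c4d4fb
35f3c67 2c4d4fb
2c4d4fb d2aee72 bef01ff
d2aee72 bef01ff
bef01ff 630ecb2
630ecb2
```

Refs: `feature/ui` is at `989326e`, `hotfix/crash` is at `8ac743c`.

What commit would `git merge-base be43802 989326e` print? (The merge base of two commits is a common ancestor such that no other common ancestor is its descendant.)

8db9a82

Ancestors of be43802: {2c4d4fb, 35f3c67, 37b61f1, 3c6a67b, 48d1638, 630ecb2, 684c698, 832ee18, 8db9a82, be43802, bef01ff, ced1c0e, d2aee72}.
Ancestors of 989326e: {2c4d4fb, 35f3c67, 37b61f1, 48d1638, 630ecb2, 8db9a82, 989326e, bef01ff, d2aee72}.
Common ancestors: {2c4d4fb, 35f3c67, 37b61f1, 48d1638, 630ecb2, 8db9a82, bef01ff, d2aee72}.
Among these, 8db9a82 is not an ancestor of any other common ancestor — it is the merge base.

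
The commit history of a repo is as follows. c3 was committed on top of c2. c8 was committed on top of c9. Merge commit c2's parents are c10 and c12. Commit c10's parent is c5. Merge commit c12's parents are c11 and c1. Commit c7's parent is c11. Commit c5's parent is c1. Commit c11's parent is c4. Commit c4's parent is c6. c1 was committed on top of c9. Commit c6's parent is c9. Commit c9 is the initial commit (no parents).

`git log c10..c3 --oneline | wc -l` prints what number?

6

Reachable from c3: {c1, c10, c11, c12, c2, c3, c4, c5, c6, c9}.
Reachable from c10: {c1, c10, c5, c9}.
In c3's history but not c10's: {c11, c12, c2, c3, c4, c6} — 6 commits.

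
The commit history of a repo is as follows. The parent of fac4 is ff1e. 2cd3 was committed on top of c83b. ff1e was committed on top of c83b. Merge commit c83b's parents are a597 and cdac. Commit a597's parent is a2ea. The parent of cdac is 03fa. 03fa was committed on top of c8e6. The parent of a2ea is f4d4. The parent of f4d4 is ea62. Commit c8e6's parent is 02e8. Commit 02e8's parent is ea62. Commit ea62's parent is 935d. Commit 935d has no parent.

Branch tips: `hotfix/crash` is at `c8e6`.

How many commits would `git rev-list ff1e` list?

Walking parent pointers from ff1e: reachable set = {02e8, 03fa, 935d, a2ea, a597, c83b, c8e6, cdac, ea62, f4d4, ff1e}.
That is 11 commits.

11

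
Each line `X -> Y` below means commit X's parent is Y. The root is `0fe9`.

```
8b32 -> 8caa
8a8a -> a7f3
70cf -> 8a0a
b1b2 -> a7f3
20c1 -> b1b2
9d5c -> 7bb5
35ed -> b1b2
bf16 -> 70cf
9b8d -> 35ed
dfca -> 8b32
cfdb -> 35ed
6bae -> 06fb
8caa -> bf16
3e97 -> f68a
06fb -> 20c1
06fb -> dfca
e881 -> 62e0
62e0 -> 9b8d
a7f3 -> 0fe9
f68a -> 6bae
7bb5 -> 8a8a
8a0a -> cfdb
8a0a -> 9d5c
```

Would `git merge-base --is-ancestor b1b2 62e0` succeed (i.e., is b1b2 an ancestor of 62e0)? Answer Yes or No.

Yes

Ancestors of 62e0 (commits reachable by following parents): {0fe9, 35ed, 62e0, 9b8d, a7f3, b1b2}.
b1b2 is in that set, so it is an ancestor of 62e0.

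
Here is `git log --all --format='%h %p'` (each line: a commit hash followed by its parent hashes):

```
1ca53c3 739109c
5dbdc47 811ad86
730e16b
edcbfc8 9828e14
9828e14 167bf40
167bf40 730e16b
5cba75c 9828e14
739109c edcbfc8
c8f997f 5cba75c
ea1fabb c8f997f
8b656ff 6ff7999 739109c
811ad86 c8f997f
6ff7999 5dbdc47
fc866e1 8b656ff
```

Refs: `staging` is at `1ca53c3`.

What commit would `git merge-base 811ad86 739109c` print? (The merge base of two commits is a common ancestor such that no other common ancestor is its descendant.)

9828e14

Ancestors of 811ad86: {167bf40, 5cba75c, 730e16b, 811ad86, 9828e14, c8f997f}.
Ancestors of 739109c: {167bf40, 730e16b, 739109c, 9828e14, edcbfc8}.
Common ancestors: {167bf40, 730e16b, 9828e14}.
Among these, 9828e14 is not an ancestor of any other common ancestor — it is the merge base.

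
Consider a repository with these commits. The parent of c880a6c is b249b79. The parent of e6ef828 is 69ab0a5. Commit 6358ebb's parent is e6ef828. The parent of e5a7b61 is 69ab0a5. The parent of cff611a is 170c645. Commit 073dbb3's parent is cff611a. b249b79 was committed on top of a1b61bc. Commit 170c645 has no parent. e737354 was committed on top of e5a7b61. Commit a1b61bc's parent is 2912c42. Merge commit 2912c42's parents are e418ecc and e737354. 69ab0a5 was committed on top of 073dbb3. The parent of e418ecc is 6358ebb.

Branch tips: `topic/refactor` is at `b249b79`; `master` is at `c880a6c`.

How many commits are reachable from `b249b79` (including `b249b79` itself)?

12

Walking parent pointers from b249b79: reachable set = {073dbb3, 170c645, 2912c42, 6358ebb, 69ab0a5, a1b61bc, b249b79, cff611a, e418ecc, e5a7b61, e6ef828, e737354}.
That is 12 commits.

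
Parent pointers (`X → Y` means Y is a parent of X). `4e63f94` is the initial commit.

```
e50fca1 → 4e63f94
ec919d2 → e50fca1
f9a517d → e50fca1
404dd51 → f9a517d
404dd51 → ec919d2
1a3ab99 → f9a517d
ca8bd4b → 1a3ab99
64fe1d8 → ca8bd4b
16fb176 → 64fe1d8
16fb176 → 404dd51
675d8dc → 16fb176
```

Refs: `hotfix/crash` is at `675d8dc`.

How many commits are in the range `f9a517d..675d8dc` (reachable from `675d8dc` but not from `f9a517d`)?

7

Reachable from 675d8dc: {16fb176, 1a3ab99, 404dd51, 4e63f94, 64fe1d8, 675d8dc, ca8bd4b, e50fca1, ec919d2, f9a517d}.
Reachable from f9a517d: {4e63f94, e50fca1, f9a517d}.
In 675d8dc's history but not f9a517d's: {16fb176, 1a3ab99, 404dd51, 64fe1d8, 675d8dc, ca8bd4b, ec919d2} — 7 commits.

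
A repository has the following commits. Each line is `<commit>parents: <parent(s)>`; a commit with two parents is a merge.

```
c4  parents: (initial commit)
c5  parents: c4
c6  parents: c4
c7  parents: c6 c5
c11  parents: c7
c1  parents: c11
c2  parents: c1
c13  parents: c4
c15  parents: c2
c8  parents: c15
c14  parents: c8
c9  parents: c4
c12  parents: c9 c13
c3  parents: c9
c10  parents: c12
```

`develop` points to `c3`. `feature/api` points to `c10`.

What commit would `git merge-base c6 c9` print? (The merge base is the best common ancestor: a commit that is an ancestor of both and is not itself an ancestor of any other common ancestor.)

Ancestors of c6: {c4, c6}.
Ancestors of c9: {c4, c9}.
Common ancestors: {c4}.
The only common ancestor is c4, so it is the merge base.

c4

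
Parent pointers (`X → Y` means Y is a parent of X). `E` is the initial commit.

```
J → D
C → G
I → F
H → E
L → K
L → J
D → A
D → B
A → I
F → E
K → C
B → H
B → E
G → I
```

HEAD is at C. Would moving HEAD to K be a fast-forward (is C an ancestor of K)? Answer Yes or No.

A fast-forward from C to K is possible iff C is an ancestor of K.
Ancestors of K: {C, E, F, G, I, K}.
C is among them, so fast-forward is possible.

Yes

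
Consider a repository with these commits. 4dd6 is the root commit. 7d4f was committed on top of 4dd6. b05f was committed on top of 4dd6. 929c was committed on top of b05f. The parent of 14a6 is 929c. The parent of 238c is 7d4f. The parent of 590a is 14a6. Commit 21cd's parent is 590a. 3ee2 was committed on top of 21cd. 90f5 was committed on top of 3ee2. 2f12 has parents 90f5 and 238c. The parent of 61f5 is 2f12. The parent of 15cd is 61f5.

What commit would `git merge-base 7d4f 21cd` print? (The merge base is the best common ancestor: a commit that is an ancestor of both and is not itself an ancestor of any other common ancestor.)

Ancestors of 7d4f: {4dd6, 7d4f}.
Ancestors of 21cd: {14a6, 21cd, 4dd6, 590a, 929c, b05f}.
Common ancestors: {4dd6}.
The only common ancestor is 4dd6, so it is the merge base.

4dd6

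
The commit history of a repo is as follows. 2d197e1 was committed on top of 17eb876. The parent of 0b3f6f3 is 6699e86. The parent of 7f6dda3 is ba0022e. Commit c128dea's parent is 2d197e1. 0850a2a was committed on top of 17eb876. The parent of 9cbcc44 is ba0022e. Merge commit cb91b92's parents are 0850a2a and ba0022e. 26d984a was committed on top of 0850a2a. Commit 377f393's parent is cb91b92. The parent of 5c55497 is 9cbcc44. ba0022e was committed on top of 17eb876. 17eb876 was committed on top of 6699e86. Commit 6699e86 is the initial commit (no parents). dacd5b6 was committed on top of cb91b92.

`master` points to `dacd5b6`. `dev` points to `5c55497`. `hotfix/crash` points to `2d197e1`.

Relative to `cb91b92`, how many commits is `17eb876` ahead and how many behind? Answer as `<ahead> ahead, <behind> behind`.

Reachable from 17eb876: {17eb876, 6699e86}.
Reachable from cb91b92: {0850a2a, 17eb876, 6699e86, ba0022e, cb91b92}.
Only in 17eb876's history (ahead): {} — 0.
Only in cb91b92's history (behind): {0850a2a, ba0022e, cb91b92} — 3.

0 ahead, 3 behind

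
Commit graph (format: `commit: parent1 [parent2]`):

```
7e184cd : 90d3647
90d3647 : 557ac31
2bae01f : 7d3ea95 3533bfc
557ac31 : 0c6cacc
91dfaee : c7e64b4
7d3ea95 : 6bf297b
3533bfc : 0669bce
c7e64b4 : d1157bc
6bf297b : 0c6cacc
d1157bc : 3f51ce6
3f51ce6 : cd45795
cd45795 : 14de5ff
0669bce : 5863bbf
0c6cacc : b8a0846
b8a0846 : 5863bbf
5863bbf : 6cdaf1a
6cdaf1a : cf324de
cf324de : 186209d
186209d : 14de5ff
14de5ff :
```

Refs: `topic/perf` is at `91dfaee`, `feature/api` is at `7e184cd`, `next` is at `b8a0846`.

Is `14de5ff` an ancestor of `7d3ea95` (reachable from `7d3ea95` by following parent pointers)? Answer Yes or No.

Yes

Ancestors of 7d3ea95 (commits reachable by following parents): {0c6cacc, 14de5ff, 186209d, 5863bbf, 6bf297b, 6cdaf1a, 7d3ea95, b8a0846, cf324de}.
14de5ff is in that set, so it is an ancestor of 7d3ea95.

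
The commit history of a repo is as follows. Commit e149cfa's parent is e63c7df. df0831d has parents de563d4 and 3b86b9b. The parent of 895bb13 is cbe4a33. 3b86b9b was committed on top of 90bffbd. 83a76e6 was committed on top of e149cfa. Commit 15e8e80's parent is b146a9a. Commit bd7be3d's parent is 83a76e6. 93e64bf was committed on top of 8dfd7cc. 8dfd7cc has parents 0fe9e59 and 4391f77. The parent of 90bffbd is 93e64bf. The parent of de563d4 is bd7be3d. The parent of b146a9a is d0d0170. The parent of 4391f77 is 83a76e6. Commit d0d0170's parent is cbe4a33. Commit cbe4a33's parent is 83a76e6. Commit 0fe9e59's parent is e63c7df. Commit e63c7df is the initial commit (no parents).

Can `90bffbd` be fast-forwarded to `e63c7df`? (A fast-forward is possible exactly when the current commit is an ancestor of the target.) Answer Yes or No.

A fast-forward from 90bffbd to e63c7df is possible iff 90bffbd is an ancestor of e63c7df.
Ancestors of e63c7df: {e63c7df}.
90bffbd is not among them, so fast-forward is not possible.

No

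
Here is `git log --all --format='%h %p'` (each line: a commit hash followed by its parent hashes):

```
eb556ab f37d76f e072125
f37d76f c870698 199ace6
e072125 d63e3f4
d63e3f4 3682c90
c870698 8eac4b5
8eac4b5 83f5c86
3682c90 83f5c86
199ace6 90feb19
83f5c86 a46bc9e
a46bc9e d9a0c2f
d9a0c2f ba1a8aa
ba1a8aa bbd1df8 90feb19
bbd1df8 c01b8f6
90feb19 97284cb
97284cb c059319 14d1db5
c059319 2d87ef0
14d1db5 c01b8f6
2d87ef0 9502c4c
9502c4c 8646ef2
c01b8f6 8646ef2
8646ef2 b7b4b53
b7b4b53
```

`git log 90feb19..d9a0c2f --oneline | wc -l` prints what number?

Reachable from d9a0c2f: {14d1db5, 2d87ef0, 8646ef2, 90feb19, 9502c4c, 97284cb, b7b4b53, ba1a8aa, bbd1df8, c01b8f6, c059319, d9a0c2f}.
Reachable from 90feb19: {14d1db5, 2d87ef0, 8646ef2, 90feb19, 9502c4c, 97284cb, b7b4b53, c01b8f6, c059319}.
In d9a0c2f's history but not 90feb19's: {ba1a8aa, bbd1df8, d9a0c2f} — 3 commits.

3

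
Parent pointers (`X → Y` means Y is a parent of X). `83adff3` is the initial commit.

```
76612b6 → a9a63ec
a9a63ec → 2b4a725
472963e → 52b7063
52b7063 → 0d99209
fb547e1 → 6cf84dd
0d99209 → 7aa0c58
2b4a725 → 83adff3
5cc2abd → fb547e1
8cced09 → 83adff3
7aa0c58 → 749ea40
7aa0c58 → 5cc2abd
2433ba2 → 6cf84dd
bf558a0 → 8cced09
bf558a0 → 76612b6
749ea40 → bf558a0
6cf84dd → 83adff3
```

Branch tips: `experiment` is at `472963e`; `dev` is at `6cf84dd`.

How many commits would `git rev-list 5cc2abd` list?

Walking parent pointers from 5cc2abd: reachable set = {5cc2abd, 6cf84dd, 83adff3, fb547e1}.
That is 4 commits.

4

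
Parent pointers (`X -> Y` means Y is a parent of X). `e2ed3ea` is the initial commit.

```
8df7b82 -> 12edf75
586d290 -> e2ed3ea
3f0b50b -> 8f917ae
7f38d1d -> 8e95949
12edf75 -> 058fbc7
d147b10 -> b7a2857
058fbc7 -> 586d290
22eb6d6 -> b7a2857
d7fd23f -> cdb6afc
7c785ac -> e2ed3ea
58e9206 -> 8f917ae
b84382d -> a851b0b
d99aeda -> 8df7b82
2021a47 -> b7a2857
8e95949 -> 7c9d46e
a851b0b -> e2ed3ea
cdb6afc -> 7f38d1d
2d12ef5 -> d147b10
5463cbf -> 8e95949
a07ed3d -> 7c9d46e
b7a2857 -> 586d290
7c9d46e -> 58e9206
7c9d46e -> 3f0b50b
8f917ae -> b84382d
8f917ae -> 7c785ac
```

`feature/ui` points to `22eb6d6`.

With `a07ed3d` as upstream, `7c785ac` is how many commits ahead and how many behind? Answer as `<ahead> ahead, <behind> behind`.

0 ahead, 7 behind

Reachable from 7c785ac: {7c785ac, e2ed3ea}.
Reachable from a07ed3d: {3f0b50b, 58e9206, 7c785ac, 7c9d46e, 8f917ae, a07ed3d, a851b0b, b84382d, e2ed3ea}.
Only in 7c785ac's history (ahead): {} — 0.
Only in a07ed3d's history (behind): {3f0b50b, 58e9206, 7c9d46e, 8f917ae, a07ed3d, a851b0b, b84382d} — 7.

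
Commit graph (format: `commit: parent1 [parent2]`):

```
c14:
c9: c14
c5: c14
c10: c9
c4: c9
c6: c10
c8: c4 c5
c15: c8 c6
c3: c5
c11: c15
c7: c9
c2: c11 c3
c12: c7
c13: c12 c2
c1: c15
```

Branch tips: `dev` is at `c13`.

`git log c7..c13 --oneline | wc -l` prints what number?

11

Reachable from c13: {c10, c11, c12, c13, c14, c15, c2, c3, c4, c5, c6, c7, c8, c9}.
Reachable from c7: {c14, c7, c9}.
In c13's history but not c7's: {c10, c11, c12, c13, c15, c2, c3, c4, c5, c6, c8} — 11 commits.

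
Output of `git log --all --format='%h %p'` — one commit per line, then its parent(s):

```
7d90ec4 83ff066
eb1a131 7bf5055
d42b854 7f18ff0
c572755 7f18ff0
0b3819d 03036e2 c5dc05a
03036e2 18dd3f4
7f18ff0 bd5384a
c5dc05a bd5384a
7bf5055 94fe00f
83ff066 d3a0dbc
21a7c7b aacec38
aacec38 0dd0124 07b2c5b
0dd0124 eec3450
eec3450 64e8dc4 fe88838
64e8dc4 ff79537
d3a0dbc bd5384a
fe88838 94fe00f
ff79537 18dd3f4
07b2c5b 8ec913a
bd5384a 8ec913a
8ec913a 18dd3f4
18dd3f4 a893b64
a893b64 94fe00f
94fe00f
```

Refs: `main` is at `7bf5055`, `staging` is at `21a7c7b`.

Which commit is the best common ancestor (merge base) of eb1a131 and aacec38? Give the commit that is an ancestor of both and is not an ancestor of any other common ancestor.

94fe00f

Ancestors of eb1a131: {7bf5055, 94fe00f, eb1a131}.
Ancestors of aacec38: {07b2c5b, 0dd0124, 18dd3f4, 64e8dc4, 8ec913a, 94fe00f, a893b64, aacec38, eec3450, fe88838, ff79537}.
Common ancestors: {94fe00f}.
The only common ancestor is 94fe00f, so it is the merge base.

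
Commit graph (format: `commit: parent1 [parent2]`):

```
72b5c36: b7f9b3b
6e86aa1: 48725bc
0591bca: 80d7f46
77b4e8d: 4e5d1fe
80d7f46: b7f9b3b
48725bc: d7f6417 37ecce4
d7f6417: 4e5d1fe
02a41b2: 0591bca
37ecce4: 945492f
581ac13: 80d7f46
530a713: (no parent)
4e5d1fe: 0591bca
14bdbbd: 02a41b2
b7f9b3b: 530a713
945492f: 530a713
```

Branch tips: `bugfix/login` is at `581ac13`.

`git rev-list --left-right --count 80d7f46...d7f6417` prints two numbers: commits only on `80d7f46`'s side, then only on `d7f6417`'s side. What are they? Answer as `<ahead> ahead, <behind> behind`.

0 ahead, 3 behind

Reachable from 80d7f46: {530a713, 80d7f46, b7f9b3b}.
Reachable from d7f6417: {0591bca, 4e5d1fe, 530a713, 80d7f46, b7f9b3b, d7f6417}.
Only in 80d7f46's history (ahead): {} — 0.
Only in d7f6417's history (behind): {0591bca, 4e5d1fe, d7f6417} — 3.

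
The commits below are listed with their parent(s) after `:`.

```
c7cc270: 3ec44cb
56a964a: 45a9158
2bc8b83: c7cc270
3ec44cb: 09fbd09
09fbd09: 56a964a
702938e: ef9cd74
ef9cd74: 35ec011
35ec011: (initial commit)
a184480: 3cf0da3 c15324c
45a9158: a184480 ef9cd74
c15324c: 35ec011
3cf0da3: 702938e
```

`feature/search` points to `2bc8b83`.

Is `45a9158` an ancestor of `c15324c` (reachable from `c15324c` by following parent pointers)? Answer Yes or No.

Ancestors of c15324c: {35ec011, c15324c}.
45a9158 is not in that set, so it is not an ancestor of c15324c.

No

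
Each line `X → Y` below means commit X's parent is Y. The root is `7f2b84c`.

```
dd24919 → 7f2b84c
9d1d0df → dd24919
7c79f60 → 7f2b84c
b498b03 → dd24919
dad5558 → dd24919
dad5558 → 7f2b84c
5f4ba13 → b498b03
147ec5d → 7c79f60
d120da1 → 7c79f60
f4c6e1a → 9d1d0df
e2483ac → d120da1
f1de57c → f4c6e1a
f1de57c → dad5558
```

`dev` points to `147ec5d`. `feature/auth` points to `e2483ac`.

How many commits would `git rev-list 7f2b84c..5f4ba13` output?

Reachable from 5f4ba13: {5f4ba13, 7f2b84c, b498b03, dd24919}.
Reachable from 7f2b84c: {7f2b84c}.
In 5f4ba13's history but not 7f2b84c's: {5f4ba13, b498b03, dd24919} — 3 commits.

3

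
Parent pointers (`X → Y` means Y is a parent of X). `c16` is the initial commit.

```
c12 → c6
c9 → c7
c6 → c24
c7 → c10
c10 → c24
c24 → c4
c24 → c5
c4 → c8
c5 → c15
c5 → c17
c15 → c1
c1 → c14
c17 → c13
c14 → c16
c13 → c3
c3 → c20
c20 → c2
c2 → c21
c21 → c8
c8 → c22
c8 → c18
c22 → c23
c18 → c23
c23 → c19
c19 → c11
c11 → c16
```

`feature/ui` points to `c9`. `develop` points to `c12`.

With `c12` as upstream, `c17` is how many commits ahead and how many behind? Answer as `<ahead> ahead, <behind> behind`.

0 ahead, 8 behind

Reachable from c17: {c11, c13, c16, c17, c18, c19, c2, c20, c21, c22, c23, c3, c8}.
Reachable from c12: {c1, c11, c12, c13, c14, c15, c16, c17, c18, c19, c2, c20, c21, c22, c23, c24, c3, c4, c5, c6, c8}.
Only in c17's history (ahead): {} — 0.
Only in c12's history (behind): {c1, c12, c14, c15, c24, c4, c5, c6} — 8.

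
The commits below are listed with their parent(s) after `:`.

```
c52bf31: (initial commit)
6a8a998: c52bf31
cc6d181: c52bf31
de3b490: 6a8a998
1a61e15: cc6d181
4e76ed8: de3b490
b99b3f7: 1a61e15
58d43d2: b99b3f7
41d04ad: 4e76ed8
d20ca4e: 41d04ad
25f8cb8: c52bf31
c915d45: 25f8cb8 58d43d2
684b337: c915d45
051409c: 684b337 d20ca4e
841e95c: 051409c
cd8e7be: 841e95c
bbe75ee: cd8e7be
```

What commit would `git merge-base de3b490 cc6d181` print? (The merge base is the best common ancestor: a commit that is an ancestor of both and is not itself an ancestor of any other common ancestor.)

Ancestors of de3b490: {6a8a998, c52bf31, de3b490}.
Ancestors of cc6d181: {c52bf31, cc6d181}.
Common ancestors: {c52bf31}.
The only common ancestor is c52bf31, so it is the merge base.

c52bf31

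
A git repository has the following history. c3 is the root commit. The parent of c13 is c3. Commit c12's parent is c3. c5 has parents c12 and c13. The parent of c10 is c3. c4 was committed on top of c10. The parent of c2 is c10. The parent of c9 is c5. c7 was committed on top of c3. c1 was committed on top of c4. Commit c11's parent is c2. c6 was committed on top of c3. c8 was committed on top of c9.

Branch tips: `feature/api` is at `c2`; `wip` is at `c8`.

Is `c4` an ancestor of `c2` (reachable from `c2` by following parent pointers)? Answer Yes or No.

No

Ancestors of c2: {c10, c2, c3}.
c4 is not in that set, so it is not an ancestor of c2.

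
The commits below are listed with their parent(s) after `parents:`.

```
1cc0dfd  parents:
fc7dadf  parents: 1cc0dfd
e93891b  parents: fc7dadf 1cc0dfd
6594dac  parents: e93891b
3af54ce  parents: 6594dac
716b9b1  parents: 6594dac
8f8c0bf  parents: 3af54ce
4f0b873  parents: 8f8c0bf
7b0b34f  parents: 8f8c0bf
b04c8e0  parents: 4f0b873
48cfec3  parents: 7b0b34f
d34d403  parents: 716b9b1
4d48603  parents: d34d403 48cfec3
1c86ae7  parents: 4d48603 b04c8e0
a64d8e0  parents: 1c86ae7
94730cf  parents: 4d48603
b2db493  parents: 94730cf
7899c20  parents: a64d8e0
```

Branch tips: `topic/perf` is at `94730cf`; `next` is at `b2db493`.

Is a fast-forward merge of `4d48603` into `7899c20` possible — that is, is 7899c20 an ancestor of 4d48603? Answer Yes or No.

No

A fast-forward from 7899c20 to 4d48603 is possible iff 7899c20 is an ancestor of 4d48603.
Ancestors of 4d48603: {1cc0dfd, 3af54ce, 48cfec3, 4d48603, 6594dac, 716b9b1, 7b0b34f, 8f8c0bf, d34d403, e93891b, fc7dadf}.
7899c20 is not among them, so fast-forward is not possible.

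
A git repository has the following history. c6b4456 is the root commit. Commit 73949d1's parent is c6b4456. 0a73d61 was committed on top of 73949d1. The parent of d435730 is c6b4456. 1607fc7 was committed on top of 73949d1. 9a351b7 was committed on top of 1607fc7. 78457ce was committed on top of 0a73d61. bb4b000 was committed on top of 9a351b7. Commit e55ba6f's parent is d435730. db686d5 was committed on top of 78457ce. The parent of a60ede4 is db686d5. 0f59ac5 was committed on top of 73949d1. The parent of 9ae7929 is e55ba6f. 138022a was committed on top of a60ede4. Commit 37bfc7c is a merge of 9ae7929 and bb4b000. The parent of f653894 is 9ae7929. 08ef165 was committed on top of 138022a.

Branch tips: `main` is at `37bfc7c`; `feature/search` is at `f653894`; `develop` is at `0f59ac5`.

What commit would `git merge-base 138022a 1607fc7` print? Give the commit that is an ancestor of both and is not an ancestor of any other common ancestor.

73949d1

Ancestors of 138022a: {0a73d61, 138022a, 73949d1, 78457ce, a60ede4, c6b4456, db686d5}.
Ancestors of 1607fc7: {1607fc7, 73949d1, c6b4456}.
Common ancestors: {73949d1, c6b4456}.
Among these, 73949d1 is not an ancestor of any other common ancestor — it is the merge base.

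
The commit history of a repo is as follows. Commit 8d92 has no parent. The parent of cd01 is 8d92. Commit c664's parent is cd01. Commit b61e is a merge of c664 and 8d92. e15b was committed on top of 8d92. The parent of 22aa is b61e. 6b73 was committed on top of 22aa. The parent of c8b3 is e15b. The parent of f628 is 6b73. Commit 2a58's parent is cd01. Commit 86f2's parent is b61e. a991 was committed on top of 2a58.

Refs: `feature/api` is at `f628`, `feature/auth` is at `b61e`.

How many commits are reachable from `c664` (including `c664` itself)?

Walking parent pointers from c664: reachable set = {8d92, c664, cd01}.
That is 3 commits.

3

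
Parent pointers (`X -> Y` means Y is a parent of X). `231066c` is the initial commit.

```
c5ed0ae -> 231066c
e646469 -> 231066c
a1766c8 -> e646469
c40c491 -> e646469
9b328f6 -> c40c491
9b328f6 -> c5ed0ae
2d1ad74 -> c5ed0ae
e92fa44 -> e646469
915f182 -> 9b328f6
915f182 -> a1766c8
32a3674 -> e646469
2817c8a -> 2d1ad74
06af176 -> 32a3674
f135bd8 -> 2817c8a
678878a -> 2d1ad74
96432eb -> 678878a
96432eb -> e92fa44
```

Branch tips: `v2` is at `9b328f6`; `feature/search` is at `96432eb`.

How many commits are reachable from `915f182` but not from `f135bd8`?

Reachable from 915f182: {231066c, 915f182, 9b328f6, a1766c8, c40c491, c5ed0ae, e646469}.
Reachable from f135bd8: {231066c, 2817c8a, 2d1ad74, c5ed0ae, f135bd8}.
In 915f182's history but not f135bd8's: {915f182, 9b328f6, a1766c8, c40c491, e646469} — 5 commits.

5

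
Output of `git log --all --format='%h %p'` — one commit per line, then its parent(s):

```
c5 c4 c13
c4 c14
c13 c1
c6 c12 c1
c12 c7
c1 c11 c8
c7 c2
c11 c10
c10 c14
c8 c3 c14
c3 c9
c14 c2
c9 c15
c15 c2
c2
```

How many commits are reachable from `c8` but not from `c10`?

Reachable from c8: {c14, c15, c2, c3, c8, c9}.
Reachable from c10: {c10, c14, c2}.
In c8's history but not c10's: {c15, c3, c8, c9} — 4 commits.

4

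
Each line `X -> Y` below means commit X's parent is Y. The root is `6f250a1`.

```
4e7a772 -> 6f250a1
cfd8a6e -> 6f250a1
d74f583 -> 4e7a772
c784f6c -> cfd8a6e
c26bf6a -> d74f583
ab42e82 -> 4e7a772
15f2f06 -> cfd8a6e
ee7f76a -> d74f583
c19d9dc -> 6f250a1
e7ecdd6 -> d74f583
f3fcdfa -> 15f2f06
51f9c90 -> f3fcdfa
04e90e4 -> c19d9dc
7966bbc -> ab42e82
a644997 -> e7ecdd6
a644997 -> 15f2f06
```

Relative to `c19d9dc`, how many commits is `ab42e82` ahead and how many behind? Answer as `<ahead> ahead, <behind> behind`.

2 ahead, 1 behind

Reachable from ab42e82: {4e7a772, 6f250a1, ab42e82}.
Reachable from c19d9dc: {6f250a1, c19d9dc}.
Only in ab42e82's history (ahead): {4e7a772, ab42e82} — 2.
Only in c19d9dc's history (behind): {c19d9dc} — 1.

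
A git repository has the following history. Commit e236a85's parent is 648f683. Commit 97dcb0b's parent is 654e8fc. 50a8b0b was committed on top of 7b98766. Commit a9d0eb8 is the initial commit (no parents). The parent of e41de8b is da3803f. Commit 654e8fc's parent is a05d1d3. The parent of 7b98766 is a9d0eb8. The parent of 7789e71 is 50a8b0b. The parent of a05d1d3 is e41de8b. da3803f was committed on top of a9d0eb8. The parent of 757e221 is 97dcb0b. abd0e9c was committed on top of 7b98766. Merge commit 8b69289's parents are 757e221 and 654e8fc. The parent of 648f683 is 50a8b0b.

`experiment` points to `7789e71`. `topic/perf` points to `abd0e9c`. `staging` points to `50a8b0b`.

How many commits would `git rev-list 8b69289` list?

Walking parent pointers from 8b69289: reachable set = {654e8fc, 757e221, 8b69289, 97dcb0b, a05d1d3, a9d0eb8, da3803f, e41de8b}.
That is 8 commits.

8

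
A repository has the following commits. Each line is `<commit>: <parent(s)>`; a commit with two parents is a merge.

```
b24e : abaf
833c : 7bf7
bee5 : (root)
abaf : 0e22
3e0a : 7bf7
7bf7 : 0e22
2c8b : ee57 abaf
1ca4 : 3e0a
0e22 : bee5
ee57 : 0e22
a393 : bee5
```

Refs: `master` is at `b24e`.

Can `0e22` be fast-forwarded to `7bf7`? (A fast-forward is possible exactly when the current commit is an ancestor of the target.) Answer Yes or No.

A fast-forward from 0e22 to 7bf7 is possible iff 0e22 is an ancestor of 7bf7.
Ancestors of 7bf7: {0e22, 7bf7, bee5}.
0e22 is among them, so fast-forward is possible.

Yes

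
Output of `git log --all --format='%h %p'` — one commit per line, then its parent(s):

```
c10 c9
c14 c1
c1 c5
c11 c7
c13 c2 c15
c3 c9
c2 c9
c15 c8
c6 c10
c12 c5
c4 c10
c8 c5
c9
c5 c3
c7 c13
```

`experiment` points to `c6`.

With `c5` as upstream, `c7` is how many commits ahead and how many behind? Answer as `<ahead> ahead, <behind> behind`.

Reachable from c7: {c13, c15, c2, c3, c5, c7, c8, c9}.
Reachable from c5: {c3, c5, c9}.
Only in c7's history (ahead): {c13, c15, c2, c7, c8} — 5.
Only in c5's history (behind): {} — 0.

5 ahead, 0 behind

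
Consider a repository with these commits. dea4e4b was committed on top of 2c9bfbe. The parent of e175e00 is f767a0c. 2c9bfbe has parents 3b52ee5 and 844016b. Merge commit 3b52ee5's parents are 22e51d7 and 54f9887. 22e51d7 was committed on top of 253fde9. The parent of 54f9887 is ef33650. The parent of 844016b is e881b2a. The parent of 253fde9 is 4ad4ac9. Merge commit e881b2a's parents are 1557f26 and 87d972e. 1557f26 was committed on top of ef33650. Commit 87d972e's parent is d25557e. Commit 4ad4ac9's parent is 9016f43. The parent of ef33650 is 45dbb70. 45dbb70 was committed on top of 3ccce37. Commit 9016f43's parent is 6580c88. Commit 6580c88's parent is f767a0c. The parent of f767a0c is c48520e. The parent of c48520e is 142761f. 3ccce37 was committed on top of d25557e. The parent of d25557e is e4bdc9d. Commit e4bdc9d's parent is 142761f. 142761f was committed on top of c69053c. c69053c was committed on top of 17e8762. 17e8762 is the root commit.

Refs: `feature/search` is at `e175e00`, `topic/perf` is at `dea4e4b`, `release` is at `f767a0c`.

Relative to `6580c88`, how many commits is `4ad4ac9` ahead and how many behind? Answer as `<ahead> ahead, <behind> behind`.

Reachable from 4ad4ac9: {142761f, 17e8762, 4ad4ac9, 6580c88, 9016f43, c48520e, c69053c, f767a0c}.
Reachable from 6580c88: {142761f, 17e8762, 6580c88, c48520e, c69053c, f767a0c}.
Only in 4ad4ac9's history (ahead): {4ad4ac9, 9016f43} — 2.
Only in 6580c88's history (behind): {} — 0.

2 ahead, 0 behind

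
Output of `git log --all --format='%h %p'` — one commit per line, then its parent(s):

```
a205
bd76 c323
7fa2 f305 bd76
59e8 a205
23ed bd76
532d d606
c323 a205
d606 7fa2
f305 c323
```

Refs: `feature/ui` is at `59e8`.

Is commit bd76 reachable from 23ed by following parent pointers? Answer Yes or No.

Ancestors of 23ed (commits reachable by following parents): {23ed, a205, bd76, c323}.
bd76 is in that set, so it is an ancestor of 23ed.

Yes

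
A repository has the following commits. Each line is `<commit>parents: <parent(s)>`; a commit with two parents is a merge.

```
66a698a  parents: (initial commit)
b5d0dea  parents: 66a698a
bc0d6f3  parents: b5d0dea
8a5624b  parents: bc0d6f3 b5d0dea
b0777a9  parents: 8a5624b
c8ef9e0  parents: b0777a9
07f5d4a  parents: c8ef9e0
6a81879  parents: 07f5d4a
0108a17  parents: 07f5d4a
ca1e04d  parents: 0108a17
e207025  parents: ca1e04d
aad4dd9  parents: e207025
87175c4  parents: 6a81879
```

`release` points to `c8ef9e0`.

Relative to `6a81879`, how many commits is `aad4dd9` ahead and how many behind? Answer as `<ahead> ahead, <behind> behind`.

Reachable from aad4dd9: {0108a17, 07f5d4a, 66a698a, 8a5624b, aad4dd9, b0777a9, b5d0dea, bc0d6f3, c8ef9e0, ca1e04d, e207025}.
Reachable from 6a81879: {07f5d4a, 66a698a, 6a81879, 8a5624b, b0777a9, b5d0dea, bc0d6f3, c8ef9e0}.
Only in aad4dd9's history (ahead): {0108a17, aad4dd9, ca1e04d, e207025} — 4.
Only in 6a81879's history (behind): {6a81879} — 1.

4 ahead, 1 behind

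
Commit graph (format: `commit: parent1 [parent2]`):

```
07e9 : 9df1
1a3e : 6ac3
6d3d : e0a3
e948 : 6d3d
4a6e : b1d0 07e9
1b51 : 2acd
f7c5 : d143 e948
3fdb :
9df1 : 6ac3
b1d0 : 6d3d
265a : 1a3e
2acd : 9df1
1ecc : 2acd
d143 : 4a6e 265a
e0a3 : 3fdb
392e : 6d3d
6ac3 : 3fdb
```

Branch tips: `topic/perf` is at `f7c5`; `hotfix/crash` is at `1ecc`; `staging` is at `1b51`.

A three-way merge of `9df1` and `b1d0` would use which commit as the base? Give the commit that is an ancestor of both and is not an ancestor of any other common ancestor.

Ancestors of 9df1: {3fdb, 6ac3, 9df1}.
Ancestors of b1d0: {3fdb, 6d3d, b1d0, e0a3}.
Common ancestors: {3fdb}.
The only common ancestor is 3fdb, so it is the merge base.

3fdb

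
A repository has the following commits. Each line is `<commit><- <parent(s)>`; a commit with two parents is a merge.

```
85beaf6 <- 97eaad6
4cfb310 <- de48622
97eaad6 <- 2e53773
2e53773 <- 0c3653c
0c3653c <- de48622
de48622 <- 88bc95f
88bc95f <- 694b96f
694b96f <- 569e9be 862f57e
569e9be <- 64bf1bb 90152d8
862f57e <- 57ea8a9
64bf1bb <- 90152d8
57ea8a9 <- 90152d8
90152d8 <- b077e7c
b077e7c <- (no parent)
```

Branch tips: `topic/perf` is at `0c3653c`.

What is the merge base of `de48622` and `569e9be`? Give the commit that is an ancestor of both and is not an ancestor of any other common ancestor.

569e9be

Ancestors of de48622: {569e9be, 57ea8a9, 64bf1bb, 694b96f, 862f57e, 88bc95f, 90152d8, b077e7c, de48622}.
Ancestors of 569e9be: {569e9be, 64bf1bb, 90152d8, b077e7c}.
Common ancestors: {569e9be, 64bf1bb, 90152d8, b077e7c}.
Among these, 569e9be is not an ancestor of any other common ancestor — it is the merge base.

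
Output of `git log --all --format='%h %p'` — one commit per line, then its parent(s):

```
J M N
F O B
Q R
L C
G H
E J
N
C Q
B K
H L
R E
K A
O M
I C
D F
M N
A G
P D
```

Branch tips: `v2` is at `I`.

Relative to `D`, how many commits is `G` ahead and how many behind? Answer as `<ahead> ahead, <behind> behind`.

0 ahead, 6 behind

Reachable from G: {C, E, G, H, J, L, M, N, Q, R}.
Reachable from D: {A, B, C, D, E, F, G, H, J, K, L, M, N, O, Q, R}.
Only in G's history (ahead): {} — 0.
Only in D's history (behind): {A, B, D, F, K, O} — 6.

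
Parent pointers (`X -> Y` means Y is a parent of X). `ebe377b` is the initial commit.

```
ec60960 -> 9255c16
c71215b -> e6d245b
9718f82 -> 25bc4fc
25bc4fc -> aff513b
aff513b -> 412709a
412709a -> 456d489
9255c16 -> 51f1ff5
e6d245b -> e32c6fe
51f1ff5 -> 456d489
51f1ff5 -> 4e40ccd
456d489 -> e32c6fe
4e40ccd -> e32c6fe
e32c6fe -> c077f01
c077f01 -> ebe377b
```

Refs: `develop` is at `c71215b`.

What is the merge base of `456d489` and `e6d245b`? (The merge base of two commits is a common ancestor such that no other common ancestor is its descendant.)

e32c6fe

Ancestors of 456d489: {456d489, c077f01, e32c6fe, ebe377b}.
Ancestors of e6d245b: {c077f01, e32c6fe, e6d245b, ebe377b}.
Common ancestors: {c077f01, e32c6fe, ebe377b}.
Among these, e32c6fe is not an ancestor of any other common ancestor — it is the merge base.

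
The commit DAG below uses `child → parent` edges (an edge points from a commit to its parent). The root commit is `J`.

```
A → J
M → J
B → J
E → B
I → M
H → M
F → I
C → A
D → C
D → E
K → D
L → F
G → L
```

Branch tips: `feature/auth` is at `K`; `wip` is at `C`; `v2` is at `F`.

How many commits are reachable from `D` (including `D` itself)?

6

Walking parent pointers from D: reachable set = {A, B, C, D, E, J}.
That is 6 commits.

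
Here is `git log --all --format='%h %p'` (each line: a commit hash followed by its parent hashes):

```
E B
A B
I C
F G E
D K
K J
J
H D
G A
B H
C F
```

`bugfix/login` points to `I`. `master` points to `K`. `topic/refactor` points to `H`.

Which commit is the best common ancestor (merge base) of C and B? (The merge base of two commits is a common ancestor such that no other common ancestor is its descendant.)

B

Ancestors of C: {A, B, C, D, E, F, G, H, J, K}.
Ancestors of B: {B, D, H, J, K}.
Common ancestors: {B, D, H, J, K}.
Among these, B is not an ancestor of any other common ancestor — it is the merge base.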